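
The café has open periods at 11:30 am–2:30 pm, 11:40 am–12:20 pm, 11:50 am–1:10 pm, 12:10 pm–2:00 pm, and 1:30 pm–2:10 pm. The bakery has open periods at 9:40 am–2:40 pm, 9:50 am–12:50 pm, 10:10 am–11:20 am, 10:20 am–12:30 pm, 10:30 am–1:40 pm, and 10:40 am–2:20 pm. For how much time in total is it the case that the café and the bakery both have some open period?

Merge the first list: 11:30 am–2:30 pm.
Merge the second list: 9:40 am–2:40 pm.
A ∩ B = 11:30 am–2:30 pm.
Total: 3 h.

3 h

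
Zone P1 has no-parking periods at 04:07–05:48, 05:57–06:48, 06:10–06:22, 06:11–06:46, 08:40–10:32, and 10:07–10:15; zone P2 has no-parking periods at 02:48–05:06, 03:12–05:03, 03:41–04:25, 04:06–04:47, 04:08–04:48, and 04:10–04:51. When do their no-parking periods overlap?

04:07-05:06

A, merged: 04:07-05:48, 05:57-06:48, 08:40-10:32.
B, merged: 02:48-05:06.
04:07-05:48 overlaps B on 04:07-05:06.
05:57-06:48 falls entirely outside B.
08:40-10:32 falls entirely outside B.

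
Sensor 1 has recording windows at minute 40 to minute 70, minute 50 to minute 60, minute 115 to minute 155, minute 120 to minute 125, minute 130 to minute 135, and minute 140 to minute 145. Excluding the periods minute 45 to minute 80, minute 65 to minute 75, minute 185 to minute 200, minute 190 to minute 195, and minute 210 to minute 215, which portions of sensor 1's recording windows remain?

First set merges to minute 40 to minute 70, minute 115 to minute 155.
Second set merges to minute 45 to minute 80, minute 185 to minute 200, minute 210 to minute 215.
minute 40 to minute 70 with B removed leaves minute 40 to minute 45.
minute 115 to minute 155 is untouched.

minute 40 to minute 45, minute 115 to minute 155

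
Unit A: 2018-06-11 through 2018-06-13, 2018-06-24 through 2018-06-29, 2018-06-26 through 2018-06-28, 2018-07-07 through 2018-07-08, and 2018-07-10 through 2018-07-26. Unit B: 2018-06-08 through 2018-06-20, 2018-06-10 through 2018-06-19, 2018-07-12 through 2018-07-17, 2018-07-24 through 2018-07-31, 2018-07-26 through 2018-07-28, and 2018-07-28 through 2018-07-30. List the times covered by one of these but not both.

2018-06-08 through 2018-06-10, 2018-06-14 through 2018-06-20, 2018-06-24 through 2018-06-29, 2018-07-07 through 2018-07-08, 2018-07-10 through 2018-07-11, 2018-07-18 through 2018-07-23, 2018-07-27 through 2018-07-31

Merge the first list: 2018-06-11 through 2018-06-13, 2018-06-24 through 2018-06-29, 2018-07-07 through 2018-07-08, 2018-07-10 through 2018-07-26.
Merge the second list: 2018-06-08 through 2018-06-20, 2018-07-12 through 2018-07-17, 2018-07-24 through 2018-07-31.
A but not B: 2018-06-24 through 2018-06-29, 2018-07-07 through 2018-07-08, 2018-07-10 through 2018-07-11, 2018-07-18 through 2018-07-23.
B but not A: 2018-06-08 through 2018-06-10, 2018-06-14 through 2018-06-20, 2018-07-27 through 2018-07-31.
Combining gives A △ B.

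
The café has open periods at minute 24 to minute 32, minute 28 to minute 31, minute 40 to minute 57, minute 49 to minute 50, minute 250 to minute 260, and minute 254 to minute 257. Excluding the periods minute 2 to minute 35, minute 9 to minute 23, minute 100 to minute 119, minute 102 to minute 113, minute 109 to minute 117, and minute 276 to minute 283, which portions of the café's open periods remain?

Merge the first list: minute 24 to minute 32, minute 40 to minute 57, minute 250 to minute 260.
Merge the second list: minute 2 to minute 35, minute 100 to minute 119, minute 276 to minute 283.
minute 24 to minute 32: fully covered by B → removed.
minute 40 to minute 57: no B overlap → unchanged.
minute 250 to minute 260: no B overlap → unchanged.

minute 40 to minute 57, minute 250 to minute 260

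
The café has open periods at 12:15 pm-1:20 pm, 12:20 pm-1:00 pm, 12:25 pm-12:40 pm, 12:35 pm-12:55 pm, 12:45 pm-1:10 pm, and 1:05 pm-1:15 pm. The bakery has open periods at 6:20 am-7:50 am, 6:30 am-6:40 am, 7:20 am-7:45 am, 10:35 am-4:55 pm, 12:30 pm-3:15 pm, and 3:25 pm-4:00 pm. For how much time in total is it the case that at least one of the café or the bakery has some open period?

7 h 50 min

A, merged: 12:15 pm–1:20 pm.
B, merged: 6:20 am–7:50 am, 10:35 am–4:55 pm.
A ∪ B = 6:20 am–7:50 am, 10:35 am–4:55 pm.
Total: 1 h 30 min + 6 h 20 min = 7 h 50 min.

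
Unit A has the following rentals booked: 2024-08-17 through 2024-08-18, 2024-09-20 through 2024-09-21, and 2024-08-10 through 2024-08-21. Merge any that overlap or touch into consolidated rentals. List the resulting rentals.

2024-08-10 through 2024-08-21, 2024-09-20 through 2024-09-21

Sort by start: 2024-08-10 through 2024-08-21, 2024-08-17 through 2024-08-18, 2024-09-20 through 2024-09-21.
2024-08-17 through 2024-08-18 overlaps/touches 2024-08-10 through 2024-08-21 → extend to 2024-08-10 through 2024-08-21.
2024-09-20 through 2024-09-21 is disjoint → start new block.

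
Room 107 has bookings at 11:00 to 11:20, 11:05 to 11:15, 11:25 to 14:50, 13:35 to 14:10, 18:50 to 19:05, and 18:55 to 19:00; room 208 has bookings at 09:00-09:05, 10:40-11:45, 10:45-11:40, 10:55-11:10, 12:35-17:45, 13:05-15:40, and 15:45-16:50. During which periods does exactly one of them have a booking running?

09:00–09:05, 10:40–11:00, 11:20–11:25, 11:45–12:35, 14:50–17:45, 18:50–19:05

First set merges to 11:00–11:20, 11:25–14:50, 18:50–19:05.
Second set merges to 09:00–09:05, 10:40–11:45, 12:35–17:45.
A but not B: 11:45–12:35, 18:50–19:05.
B but not A: 09:00–09:05, 10:40–11:00, 11:20–11:25, 14:50–17:45.
Combining gives A △ B.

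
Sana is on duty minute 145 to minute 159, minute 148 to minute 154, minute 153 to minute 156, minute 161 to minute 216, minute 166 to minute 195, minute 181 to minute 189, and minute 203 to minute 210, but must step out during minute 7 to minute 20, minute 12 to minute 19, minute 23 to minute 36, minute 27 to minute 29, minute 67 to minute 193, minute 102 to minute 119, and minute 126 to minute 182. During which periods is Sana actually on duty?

minute 193 to minute 216

A, merged: minute 145 to minute 159, minute 161 to minute 216.
B, merged: minute 7 to minute 20, minute 23 to minute 36, minute 67 to minute 193.
minute 145 to minute 159: fully covered by B → removed.
minute 161 to minute 216 minus B → minute 193 to minute 216.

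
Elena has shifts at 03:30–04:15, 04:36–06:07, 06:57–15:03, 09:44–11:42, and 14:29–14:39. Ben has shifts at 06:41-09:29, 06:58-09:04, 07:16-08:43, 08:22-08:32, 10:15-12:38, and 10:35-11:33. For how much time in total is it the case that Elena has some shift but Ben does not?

A, merged: 03:30–04:15, 04:36–06:07, 06:57–15:03.
B, merged: 06:41–09:29, 10:15–12:38.
A \ B = 03:30–04:15, 04:36–06:07, 09:29–10:15, 12:38–15:03.
Total: 45 min + 1 h 31 min + 46 min + 2 h 25 min = 5 h 27 min.

5 h 27 min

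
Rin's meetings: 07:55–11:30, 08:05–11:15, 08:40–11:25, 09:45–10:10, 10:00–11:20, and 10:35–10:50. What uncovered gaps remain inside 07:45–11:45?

07:45–07:55, 11:30–11:45

After merging, the occupied span is 07:55–11:30.
Uncovered inside 07:45–11:45: 07:45–07:55, 11:30–11:45.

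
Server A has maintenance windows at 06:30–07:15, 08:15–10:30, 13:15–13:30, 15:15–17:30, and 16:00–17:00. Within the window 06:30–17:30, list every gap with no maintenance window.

After merging, the occupied span is 06:30-07:15, 08:15-10:30, 13:15-13:30, 15:15-17:30.
Gaps within 06:30-17:30: 07:15-08:15, 10:30-13:15, 13:30-15:15.

07:15-08:15, 10:30-13:15, 13:30-15:15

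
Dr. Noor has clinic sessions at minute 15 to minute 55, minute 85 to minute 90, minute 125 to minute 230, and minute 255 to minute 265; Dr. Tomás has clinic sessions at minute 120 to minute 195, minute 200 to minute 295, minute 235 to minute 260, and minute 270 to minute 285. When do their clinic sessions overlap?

minute 125 to minute 195, minute 200 to minute 230, minute 255 to minute 265

Merge the second list: minute 120 to minute 195, minute 200 to minute 295.
minute 15 to minute 55 falls entirely outside B.
minute 85 to minute 90 falls entirely outside B.
minute 125 to minute 230 overlaps B on minute 125 to minute 195, minute 200 to minute 230.
minute 255 to minute 265 overlaps B on minute 255 to minute 265.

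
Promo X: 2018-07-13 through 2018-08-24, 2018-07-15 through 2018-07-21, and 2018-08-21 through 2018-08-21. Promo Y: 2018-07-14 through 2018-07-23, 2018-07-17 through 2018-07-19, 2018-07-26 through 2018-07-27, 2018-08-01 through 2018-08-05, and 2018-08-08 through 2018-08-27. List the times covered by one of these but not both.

Merge the first list: 2018-07-13 through 2018-08-24.
Merge the second list: 2018-07-14 through 2018-07-23, 2018-07-26 through 2018-07-27, 2018-08-01 through 2018-08-05, 2018-08-08 through 2018-08-27.
A \ B = 2018-07-13 through 2018-07-13, 2018-07-24 through 2018-07-25, 2018-07-28 through 2018-07-31, 2018-08-06 through 2018-08-07.
B \ A = 2018-08-25 through 2018-08-27.
Union of the two gives the symmetric difference.

2018-07-13 through 2018-07-13, 2018-07-24 through 2018-07-25, 2018-07-28 through 2018-07-31, 2018-08-06 through 2018-08-07, 2018-08-25 through 2018-08-27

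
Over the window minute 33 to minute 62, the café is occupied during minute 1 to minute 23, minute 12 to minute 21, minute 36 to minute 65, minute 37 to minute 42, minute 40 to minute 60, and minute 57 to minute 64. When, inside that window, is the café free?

minute 33 to minute 36

Covered (merged): minute 1 to minute 23, minute 36 to minute 65.
Gaps within minute 33 to minute 62: minute 33 to minute 36.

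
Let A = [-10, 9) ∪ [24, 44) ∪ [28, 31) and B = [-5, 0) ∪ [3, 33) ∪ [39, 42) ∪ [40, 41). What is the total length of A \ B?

16

Merge the first list: [-10, 9), [24, 44).
Merge the second list: [-5, 0), [3, 33), [39, 42).
A \ B = [-10, -5), [0, 3), [33, 39), [42, 44).
Total: 5 + 3 + 6 + 2 = 16.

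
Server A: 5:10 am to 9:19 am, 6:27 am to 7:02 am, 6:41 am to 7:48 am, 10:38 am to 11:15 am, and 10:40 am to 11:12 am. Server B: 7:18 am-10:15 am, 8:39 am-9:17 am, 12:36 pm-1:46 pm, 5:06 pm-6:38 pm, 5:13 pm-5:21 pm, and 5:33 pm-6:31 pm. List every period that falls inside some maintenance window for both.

7:18 am-9:19 am

Merge the first list: 5:10 am-9:19 am, 10:38 am-11:15 am.
Merge the second list: 7:18 am-10:15 am, 12:36 pm-1:46 pm, 5:06 pm-6:38 pm.
5:10 am-9:19 am ∩ B → 7:18 am-9:19 am.
10:38 am-11:15 am meets no B interval.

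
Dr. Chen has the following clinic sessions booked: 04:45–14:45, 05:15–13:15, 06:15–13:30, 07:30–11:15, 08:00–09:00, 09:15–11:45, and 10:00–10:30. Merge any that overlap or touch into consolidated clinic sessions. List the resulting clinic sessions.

05:15–13:15 overlaps/touches 04:45–14:45 → extend to 04:45–14:45.
06:15–13:30 overlaps/touches 04:45–14:45 → extend to 04:45–14:45.
07:30–11:15 overlaps/touches 04:45–14:45 → extend to 04:45–14:45.
08:00–09:00 overlaps/touches 04:45–14:45 → extend to 04:45–14:45.
09:15–11:45 overlaps/touches 04:45–14:45 → extend to 04:45–14:45.
10:00–10:30 overlaps/touches 04:45–14:45 → extend to 04:45–14:45.

04:45–14:45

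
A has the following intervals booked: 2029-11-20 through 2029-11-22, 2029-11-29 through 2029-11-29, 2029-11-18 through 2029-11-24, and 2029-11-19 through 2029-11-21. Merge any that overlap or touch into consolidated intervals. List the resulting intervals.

Sort by start: 2029-11-18 through 2029-11-24, 2029-11-19 through 2029-11-21, 2029-11-20 through 2029-11-22, 2029-11-29 through 2029-11-29.
2029-11-19 through 2029-11-21 overlaps/touches 2029-11-18 through 2029-11-24 → extend to 2029-11-18 through 2029-11-24.
2029-11-20 through 2029-11-22 overlaps/touches 2029-11-18 through 2029-11-24 → extend to 2029-11-18 through 2029-11-24.
2029-11-29 through 2029-11-29 is disjoint → start new block.

2029-11-18 through 2029-11-24, 2029-11-29 through 2029-11-29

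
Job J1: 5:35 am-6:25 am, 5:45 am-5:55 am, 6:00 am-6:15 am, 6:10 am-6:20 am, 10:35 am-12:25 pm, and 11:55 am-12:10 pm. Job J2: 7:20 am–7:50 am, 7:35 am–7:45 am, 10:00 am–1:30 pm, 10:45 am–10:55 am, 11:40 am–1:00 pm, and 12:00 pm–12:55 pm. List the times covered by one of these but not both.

Merge the first list: 5:35 am–6:25 am, 10:35 am–12:25 pm.
Merge the second list: 7:20 am–7:50 am, 10:00 am–1:30 pm.
A but not B: 5:35 am–6:25 am.
B but not A: 7:20 am–7:50 am, 10:00 am–10:35 am, 12:25 pm–1:30 pm.
Combining gives A △ B.

5:35 am–6:25 am, 7:20 am–7:50 am, 10:00 am–10:35 am, 12:25 pm–1:30 pm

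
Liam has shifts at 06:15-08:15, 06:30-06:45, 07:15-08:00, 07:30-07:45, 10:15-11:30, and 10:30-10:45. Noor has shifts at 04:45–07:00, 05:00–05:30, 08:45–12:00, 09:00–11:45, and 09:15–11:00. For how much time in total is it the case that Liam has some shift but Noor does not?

First set merges to 06:15–08:15, 10:15–11:30.
Second set merges to 04:45–07:00, 08:45–12:00.
A \ B = 07:00–08:15.
Total: 1 h 15 min.

1 h 15 min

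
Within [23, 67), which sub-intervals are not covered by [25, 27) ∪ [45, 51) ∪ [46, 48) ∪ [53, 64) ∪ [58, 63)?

[23, 25) ∪ [27, 45) ∪ [51, 53) ∪ [64, 67)

Covered (merged): [25, 27), [45, 51), [53, 64).
Complement within [23, 67): [23, 25), [27, 45), [51, 53), [64, 67).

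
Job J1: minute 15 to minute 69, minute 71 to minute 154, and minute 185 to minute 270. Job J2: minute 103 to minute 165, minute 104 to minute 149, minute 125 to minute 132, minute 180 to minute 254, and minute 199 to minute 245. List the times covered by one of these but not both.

minute 15 to minute 69, minute 71 to minute 103, minute 154 to minute 165, minute 180 to minute 185, minute 254 to minute 270

B, merged: minute 103 to minute 165, minute 180 to minute 254.
A but not B: minute 15 to minute 69, minute 71 to minute 103, minute 254 to minute 270.
B but not A: minute 154 to minute 165, minute 180 to minute 185.
Combining gives A △ B.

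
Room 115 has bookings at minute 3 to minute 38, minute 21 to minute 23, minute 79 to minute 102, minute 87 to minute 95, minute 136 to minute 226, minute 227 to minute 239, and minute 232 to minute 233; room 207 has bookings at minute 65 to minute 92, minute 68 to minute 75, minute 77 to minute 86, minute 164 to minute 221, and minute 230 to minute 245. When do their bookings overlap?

First set merges to minute 3 to minute 38, minute 79 to minute 102, minute 136 to minute 226, minute 227 to minute 239.
Second set merges to minute 65 to minute 92, minute 164 to minute 221, minute 230 to minute 245.
minute 3 to minute 38 falls entirely outside B.
minute 79 to minute 102 overlaps B on minute 79 to minute 92.
minute 136 to minute 226 overlaps B on minute 164 to minute 221.
minute 227 to minute 239 overlaps B on minute 230 to minute 239.

minute 79 to minute 92, minute 164 to minute 221, minute 230 to minute 239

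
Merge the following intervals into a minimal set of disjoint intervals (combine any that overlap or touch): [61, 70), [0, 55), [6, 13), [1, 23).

Sort by start: [0, 55), [1, 23), [6, 13), [61, 70).
[1, 23) overlaps/touches [0, 55) → extend to [0, 55).
[6, 13) overlaps/touches [0, 55) → extend to [0, 55).
[61, 70) is disjoint → start new block.

[0, 55) ∪ [61, 70)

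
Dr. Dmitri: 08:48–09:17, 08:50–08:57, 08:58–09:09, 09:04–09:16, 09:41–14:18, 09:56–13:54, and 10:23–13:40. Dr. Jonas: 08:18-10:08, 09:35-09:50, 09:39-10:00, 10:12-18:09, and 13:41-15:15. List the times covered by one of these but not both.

08:18–08:48, 09:17–09:41, 10:08–10:12, 14:18–18:09

A, merged: 08:48–09:17, 09:41–14:18.
B, merged: 08:18–10:08, 10:12–18:09.
A but not B: 10:08–10:12.
B but not A: 08:18–08:48, 09:17–09:41, 14:18–18:09.
Combining gives A △ B.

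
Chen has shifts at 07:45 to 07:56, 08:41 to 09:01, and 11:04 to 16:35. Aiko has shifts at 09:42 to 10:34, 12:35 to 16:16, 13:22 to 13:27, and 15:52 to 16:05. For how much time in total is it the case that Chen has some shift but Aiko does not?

2 h 21 min

Second set merges to 09:42–10:34, 12:35–16:16.
A \ B = 07:45–07:56, 08:41–09:01, 11:04–12:35, 16:16–16:35.
Total: 11 min + 20 min + 1 h 31 min + 19 min = 2 h 21 min.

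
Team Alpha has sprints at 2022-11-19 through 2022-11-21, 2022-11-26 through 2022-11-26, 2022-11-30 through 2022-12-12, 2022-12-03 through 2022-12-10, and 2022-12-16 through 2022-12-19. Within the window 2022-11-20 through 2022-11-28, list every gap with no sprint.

The merged coverage is 2022-11-19 through 2022-11-21, 2022-11-26 through 2022-11-26, 2022-11-30 through 2022-12-12, 2022-12-16 through 2022-12-19.
Uncovered inside 2022-11-20 through 2022-11-28: 2022-11-22 through 2022-11-25, 2022-11-27 through 2022-11-28.

2022-11-22 through 2022-11-25, 2022-11-27 through 2022-11-28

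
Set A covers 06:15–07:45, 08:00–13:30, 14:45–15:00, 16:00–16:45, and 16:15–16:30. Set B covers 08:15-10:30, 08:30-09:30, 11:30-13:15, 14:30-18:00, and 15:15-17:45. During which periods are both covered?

08:15-10:30, 11:30-13:15, 14:45-15:00, 16:00-16:45

Merge the first list: 06:15-07:45, 08:00-13:30, 14:45-15:00, 16:00-16:45.
Merge the second list: 08:15-10:30, 11:30-13:15, 14:30-18:00.
06:15-07:45 falls entirely outside B.
08:00-13:30 overlaps B on 08:15-10:30, 11:30-13:15.
14:45-15:00 overlaps B on 14:45-15:00.
16:00-16:45 overlaps B on 16:00-16:45.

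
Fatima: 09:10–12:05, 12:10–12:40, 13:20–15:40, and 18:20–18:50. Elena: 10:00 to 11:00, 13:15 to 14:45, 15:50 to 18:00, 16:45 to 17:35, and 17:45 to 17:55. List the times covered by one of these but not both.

09:10–10:00, 11:00–12:05, 12:10–12:40, 13:15–13:20, 14:45–15:40, 15:50–18:00, 18:20–18:50

Second set merges to 10:00–11:00, 13:15–14:45, 15:50–18:00.
A but not B: 09:10–10:00, 11:00–12:05, 12:10–12:40, 14:45–15:40, 18:20–18:50.
B but not A: 13:15–13:20, 15:50–18:00.
Combining gives A △ B.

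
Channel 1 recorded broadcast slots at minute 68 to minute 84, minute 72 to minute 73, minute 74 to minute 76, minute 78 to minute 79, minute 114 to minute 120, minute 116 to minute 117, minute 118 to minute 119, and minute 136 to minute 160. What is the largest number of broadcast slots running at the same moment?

2

Sweep endpoints in order; track running count of active intervals.
Peak of 2 reached at minute 72.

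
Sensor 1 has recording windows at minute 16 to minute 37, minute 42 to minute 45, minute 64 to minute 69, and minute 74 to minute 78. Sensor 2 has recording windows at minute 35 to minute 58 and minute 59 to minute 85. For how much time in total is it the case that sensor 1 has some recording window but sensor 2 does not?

A \ B = minute 16 to minute 35.
Total: 19 minutes.

19 minutes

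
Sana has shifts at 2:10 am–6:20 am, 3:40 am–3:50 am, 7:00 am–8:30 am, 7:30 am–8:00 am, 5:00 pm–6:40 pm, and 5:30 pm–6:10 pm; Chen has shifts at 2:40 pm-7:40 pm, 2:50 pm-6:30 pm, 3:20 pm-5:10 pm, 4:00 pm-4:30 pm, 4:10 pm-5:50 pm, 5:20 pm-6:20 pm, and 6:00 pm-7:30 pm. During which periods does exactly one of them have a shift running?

A, merged: 2:10 am–6:20 am, 7:00 am–8:30 am, 5:00 pm–6:40 pm.
B, merged: 2:40 pm–7:40 pm.
A but not B: 2:10 am–6:20 am, 7:00 am–8:30 am.
B but not A: 2:40 pm–5:00 pm, 6:40 pm–7:40 pm.
Combining gives A △ B.

2:10 am–6:20 am, 7:00 am–8:30 am, 2:40 pm–5:00 pm, 6:40 pm–7:40 pm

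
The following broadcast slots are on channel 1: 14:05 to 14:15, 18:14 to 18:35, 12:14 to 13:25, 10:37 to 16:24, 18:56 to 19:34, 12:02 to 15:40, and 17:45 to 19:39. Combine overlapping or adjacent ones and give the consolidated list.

Sort by start: 10:37–16:24, 12:02–15:40, 12:14–13:25, 14:05–14:15, 17:45–19:39, 18:14–18:35, 18:56–19:34.
12:02–15:40 overlaps/touches 10:37–16:24 → extend to 10:37–16:24.
12:14–13:25 overlaps/touches 10:37–16:24 → extend to 10:37–16:24.
14:05–14:15 overlaps/touches 10:37–16:24 → extend to 10:37–16:24.
17:45–19:39 is disjoint → start new block.
18:14–18:35 overlaps/touches 17:45–19:39 → extend to 17:45–19:39.
18:56–19:34 overlaps/touches 17:45–19:39 → extend to 17:45–19:39.

10:37–16:24, 17:45–19:39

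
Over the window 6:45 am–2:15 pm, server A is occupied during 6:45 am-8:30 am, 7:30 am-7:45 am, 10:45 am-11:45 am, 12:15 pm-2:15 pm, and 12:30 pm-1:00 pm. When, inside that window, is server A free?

8:30 am-10:45 am, 11:45 am-12:15 pm

The merged coverage is 6:45 am-8:30 am, 10:45 am-11:45 am, 12:15 pm-2:15 pm.
Gaps within 6:45 am-2:15 pm: 8:30 am-10:45 am, 11:45 am-12:15 pm.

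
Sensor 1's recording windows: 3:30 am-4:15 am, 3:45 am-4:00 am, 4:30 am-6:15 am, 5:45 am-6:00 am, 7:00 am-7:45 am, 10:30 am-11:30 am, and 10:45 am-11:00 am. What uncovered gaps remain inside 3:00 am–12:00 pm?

3:00 am–3:30 am, 4:15 am–4:30 am, 6:15 am–7:00 am, 7:45 am–10:30 am, 11:30 am–12:00 pm

The merged coverage is 3:30 am–4:15 am, 4:30 am–6:15 am, 7:00 am–7:45 am, 10:30 am–11:30 am.
Uncovered inside 3:00 am–12:00 pm: 3:00 am–3:30 am, 4:15 am–4:30 am, 6:15 am–7:00 am, 7:45 am–10:30 am, 11:30 am–12:00 pm.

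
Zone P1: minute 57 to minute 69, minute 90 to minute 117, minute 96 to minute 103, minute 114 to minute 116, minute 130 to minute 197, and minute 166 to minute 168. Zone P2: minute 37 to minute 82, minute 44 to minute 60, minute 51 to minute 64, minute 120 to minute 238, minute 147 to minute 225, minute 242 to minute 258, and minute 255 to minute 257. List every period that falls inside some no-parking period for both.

minute 57 to minute 69, minute 130 to minute 197

Merge the first list: minute 57 to minute 69, minute 90 to minute 117, minute 130 to minute 197.
Merge the second list: minute 37 to minute 82, minute 120 to minute 238, minute 242 to minute 258.
minute 57 to minute 69 ∩ B → minute 57 to minute 69.
minute 90 to minute 117 meets no B interval.
minute 130 to minute 197 ∩ B → minute 130 to minute 197.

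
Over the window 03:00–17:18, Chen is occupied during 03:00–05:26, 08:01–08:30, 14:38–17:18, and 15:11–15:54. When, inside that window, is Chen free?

05:26–08:01, 08:30–14:38

After merging, the occupied span is 03:00–05:26, 08:01–08:30, 14:38–17:18.
Complement within 03:00–17:18: 05:26–08:01, 08:30–14:38.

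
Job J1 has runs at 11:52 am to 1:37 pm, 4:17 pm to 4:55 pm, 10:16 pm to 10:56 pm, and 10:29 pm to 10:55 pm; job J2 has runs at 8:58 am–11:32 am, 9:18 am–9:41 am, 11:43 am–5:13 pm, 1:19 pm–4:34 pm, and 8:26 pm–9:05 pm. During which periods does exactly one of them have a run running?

8:58 am–11:32 am, 11:43 am–11:52 am, 1:37 pm–4:17 pm, 4:55 pm–5:13 pm, 8:26 pm–9:05 pm, 10:16 pm–10:56 pm

First set merges to 11:52 am–1:37 pm, 4:17 pm–4:55 pm, 10:16 pm–10:56 pm.
Second set merges to 8:58 am–11:32 am, 11:43 am–5:13 pm, 8:26 pm–9:05 pm.
Only in the first: 10:16 pm–10:56 pm.
Only in the second: 8:58 am–11:32 am, 11:43 am–11:52 am, 1:37 pm–4:17 pm, 4:55 pm–5:13 pm, 8:26 pm–9:05 pm.
Together these are the periods covered by exactly one.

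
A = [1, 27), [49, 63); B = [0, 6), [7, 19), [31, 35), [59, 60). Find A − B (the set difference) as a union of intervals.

[6, 7) ∪ [19, 27) ∪ [49, 59) ∪ [60, 63)

[1, 27) \ B = [6, 7), [19, 27).
[49, 63) \ B = [49, 59), [60, 63).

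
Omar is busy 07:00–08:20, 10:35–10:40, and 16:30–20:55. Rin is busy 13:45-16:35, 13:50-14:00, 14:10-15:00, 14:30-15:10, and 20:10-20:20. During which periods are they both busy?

16:30–16:35, 20:10–20:20

B, merged: 13:45–16:35, 20:10–20:20.
07:00–08:20 meets no B interval.
10:35–10:40 meets no B interval.
16:30–20:55 ∩ B → 16:30–16:35, 20:10–20:20.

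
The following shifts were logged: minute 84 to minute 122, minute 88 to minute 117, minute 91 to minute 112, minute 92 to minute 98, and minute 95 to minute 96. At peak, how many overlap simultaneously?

Walk the sorted start/end points keeping a running depth.
The depth first hits 5 at minute 95.

5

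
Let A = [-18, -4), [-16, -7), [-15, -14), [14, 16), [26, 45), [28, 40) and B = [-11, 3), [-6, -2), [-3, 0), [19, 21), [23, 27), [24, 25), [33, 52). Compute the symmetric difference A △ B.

First set merges to [-18, -4), [14, 16), [26, 45).
Second set merges to [-11, 3), [19, 21), [23, 27), [33, 52).
A but not B: [-18, -11), [14, 16), [27, 33).
B but not A: [-4, 3), [19, 21), [23, 26), [45, 52).
Combining gives A △ B.

[-18, -11) ∪ [-4, 3) ∪ [14, 16) ∪ [19, 21) ∪ [23, 26) ∪ [27, 33) ∪ [45, 52)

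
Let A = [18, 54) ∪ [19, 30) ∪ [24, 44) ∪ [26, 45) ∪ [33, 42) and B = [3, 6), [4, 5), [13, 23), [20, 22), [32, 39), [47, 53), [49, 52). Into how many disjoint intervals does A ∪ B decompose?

2

Merge the first list: [18, 54).
Merge the second list: [3, 6), [13, 23), [32, 39), [47, 53).
A ∪ B = [3, 6), [13, 54).
That is 2 disjoint pieces.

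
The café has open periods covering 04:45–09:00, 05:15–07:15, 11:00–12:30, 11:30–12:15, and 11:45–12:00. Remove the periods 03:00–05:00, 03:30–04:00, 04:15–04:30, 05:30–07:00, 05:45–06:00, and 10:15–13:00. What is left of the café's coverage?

05:00-05:30, 07:00-09:00

A, merged: 04:45-09:00, 11:00-12:30.
B, merged: 03:00-05:00, 05:30-07:00, 10:15-13:00.
04:45-09:00 minus B → 05:00-05:30, 07:00-09:00.
11:00-12:30: fully covered by B → removed.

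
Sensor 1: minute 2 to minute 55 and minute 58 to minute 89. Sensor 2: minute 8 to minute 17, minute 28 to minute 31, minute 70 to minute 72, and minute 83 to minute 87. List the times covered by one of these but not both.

A but not B: minute 2 to minute 8, minute 17 to minute 28, minute 31 to minute 55, minute 58 to minute 70, minute 72 to minute 83, minute 87 to minute 89.
B but not A: none.
Combining gives A △ B.

minute 2 to minute 8, minute 17 to minute 28, minute 31 to minute 55, minute 58 to minute 70, minute 72 to minute 83, minute 87 to minute 89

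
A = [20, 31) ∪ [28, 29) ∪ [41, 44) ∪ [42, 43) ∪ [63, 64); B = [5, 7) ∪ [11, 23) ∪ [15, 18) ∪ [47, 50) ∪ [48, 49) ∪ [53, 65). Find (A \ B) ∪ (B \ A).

[5, 7) ∪ [11, 20) ∪ [23, 31) ∪ [41, 44) ∪ [47, 50) ∪ [53, 63) ∪ [64, 65)

Merge the first list: [20, 31), [41, 44), [63, 64).
Merge the second list: [5, 7), [11, 23), [47, 50), [53, 65).
A \ B = [23, 31), [41, 44).
B \ A = [5, 7), [11, 20), [47, 50), [53, 63), [64, 65).
Union of the two gives the symmetric difference.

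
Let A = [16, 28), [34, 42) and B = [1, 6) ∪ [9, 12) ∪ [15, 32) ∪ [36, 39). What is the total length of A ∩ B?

15

A ∩ B = [16, 28), [36, 39).
Total: 12 + 3 = 15.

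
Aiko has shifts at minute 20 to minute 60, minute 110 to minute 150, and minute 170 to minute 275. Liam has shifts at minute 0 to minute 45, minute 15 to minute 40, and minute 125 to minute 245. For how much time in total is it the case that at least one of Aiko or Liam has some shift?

Second set merges to minute 0 to minute 45, minute 125 to minute 245.
A ∪ B = minute 0 to minute 60, minute 110 to minute 275.
Total: 60 minutes + 165 minutes = 225 minutes.

225 minutes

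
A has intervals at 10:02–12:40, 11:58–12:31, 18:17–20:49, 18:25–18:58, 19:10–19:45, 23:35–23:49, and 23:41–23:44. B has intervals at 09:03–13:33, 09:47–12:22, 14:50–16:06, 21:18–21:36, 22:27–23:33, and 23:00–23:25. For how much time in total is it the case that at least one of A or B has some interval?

9 h 56 min

A, merged: 10:02-12:40, 18:17-20:49, 23:35-23:49.
B, merged: 09:03-13:33, 14:50-16:06, 21:18-21:36, 22:27-23:33.
A ∪ B = 09:03-13:33, 14:50-16:06, 18:17-20:49, 21:18-21:36, 22:27-23:33, 23:35-23:49.
Total: 4 h 30 min + 1 h 16 min + 2 h 32 min + 18 min + 1 h 6 min + 14 min = 9 h 56 min.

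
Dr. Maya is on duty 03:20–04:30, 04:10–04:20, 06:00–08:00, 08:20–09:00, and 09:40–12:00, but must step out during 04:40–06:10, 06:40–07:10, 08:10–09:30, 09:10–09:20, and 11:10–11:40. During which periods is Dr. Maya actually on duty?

03:20–04:30, 06:10–06:40, 07:10–08:00, 09:40–11:10, 11:40–12:00

Merge the first list: 03:20–04:30, 06:00–08:00, 08:20–09:00, 09:40–12:00.
Merge the second list: 04:40–06:10, 06:40–07:10, 08:10–09:30, 11:10–11:40.
03:20–04:30 is untouched.
06:00–08:00 with B removed leaves 06:10–06:40, 07:10–08:00.
08:20–09:00 lies entirely inside B → drops out.
09:40–12:00 with B removed leaves 09:40–11:10, 11:40–12:00.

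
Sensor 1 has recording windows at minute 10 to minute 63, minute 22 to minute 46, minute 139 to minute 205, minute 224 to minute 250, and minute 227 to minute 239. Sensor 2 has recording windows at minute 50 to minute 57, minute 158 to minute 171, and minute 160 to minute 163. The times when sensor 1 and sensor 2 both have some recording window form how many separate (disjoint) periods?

A, merged: minute 10 to minute 63, minute 139 to minute 205, minute 224 to minute 250.
B, merged: minute 50 to minute 57, minute 158 to minute 171.
A ∩ B = minute 50 to minute 57, minute 158 to minute 171.
That is 2 disjoint pieces.

2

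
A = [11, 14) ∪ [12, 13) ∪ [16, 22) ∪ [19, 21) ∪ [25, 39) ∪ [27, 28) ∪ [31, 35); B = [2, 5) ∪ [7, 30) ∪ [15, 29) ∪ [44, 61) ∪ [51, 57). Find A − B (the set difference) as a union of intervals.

[30, 39)

First set merges to [11, 14), [16, 22), [25, 39).
Second set merges to [2, 5), [7, 30), [44, 61).
[11, 14): entirely removed.
[16, 22): entirely removed.
[25, 39) \ B = [30, 39).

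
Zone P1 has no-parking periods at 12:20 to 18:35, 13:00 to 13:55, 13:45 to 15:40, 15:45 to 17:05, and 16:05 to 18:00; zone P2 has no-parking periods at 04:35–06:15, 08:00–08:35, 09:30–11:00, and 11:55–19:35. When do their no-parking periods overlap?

12:20–18:35

A, merged: 12:20–18:35.
12:20–18:35 overlaps B on 12:20–18:35.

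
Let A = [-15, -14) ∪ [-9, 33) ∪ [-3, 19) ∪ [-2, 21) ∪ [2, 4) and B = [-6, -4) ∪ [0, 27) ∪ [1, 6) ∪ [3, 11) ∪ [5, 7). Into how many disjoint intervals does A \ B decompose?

4

First set merges to [-15, -14), [-9, 33).
Second set merges to [-6, -4), [0, 27).
A \ B = [-15, -14), [-9, -6), [-4, 0), [27, 33).
That is 4 disjoint pieces.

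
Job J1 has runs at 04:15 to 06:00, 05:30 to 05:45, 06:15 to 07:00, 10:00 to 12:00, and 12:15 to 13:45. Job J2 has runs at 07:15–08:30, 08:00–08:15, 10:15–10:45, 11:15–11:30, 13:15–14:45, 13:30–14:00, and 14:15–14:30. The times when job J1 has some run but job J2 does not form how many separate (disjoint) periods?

A, merged: 04:15–06:00, 06:15–07:00, 10:00–12:00, 12:15–13:45.
B, merged: 07:15–08:30, 10:15–10:45, 11:15–11:30, 13:15–14:45.
A \ B = 04:15–06:00, 06:15–07:00, 10:00–10:15, 10:45–11:15, 11:30–12:00, 12:15–13:15.
That is 6 disjoint pieces.

6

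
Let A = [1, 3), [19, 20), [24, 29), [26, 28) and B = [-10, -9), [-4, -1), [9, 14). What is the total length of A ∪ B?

First set merges to [1, 3), [19, 20), [24, 29).
A ∪ B = [-10, -9), [-4, -1), [1, 3), [9, 14), [19, 20), [24, 29).
Total: 1 + 3 + 2 + 5 + 1 + 5 = 17.

17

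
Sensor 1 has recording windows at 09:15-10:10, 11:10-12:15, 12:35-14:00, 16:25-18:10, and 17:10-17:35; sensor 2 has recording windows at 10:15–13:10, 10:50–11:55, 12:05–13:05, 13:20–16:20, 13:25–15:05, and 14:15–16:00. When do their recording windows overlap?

11:10-12:15, 12:35-13:10, 13:20-14:00

Merge the first list: 09:15-10:10, 11:10-12:15, 12:35-14:00, 16:25-18:10.
Merge the second list: 10:15-13:10, 13:20-16:20.
09:15-10:10 falls entirely outside B.
11:10-12:15 overlaps B on 11:10-12:15.
12:35-14:00 overlaps B on 12:35-13:10, 13:20-14:00.
16:25-18:10 falls entirely outside B.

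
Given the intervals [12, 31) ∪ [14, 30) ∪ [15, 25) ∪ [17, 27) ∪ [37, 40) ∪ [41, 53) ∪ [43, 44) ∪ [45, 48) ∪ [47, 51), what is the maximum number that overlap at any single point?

4

At 17, 4 of the intervals are simultaneously active.
No point has more.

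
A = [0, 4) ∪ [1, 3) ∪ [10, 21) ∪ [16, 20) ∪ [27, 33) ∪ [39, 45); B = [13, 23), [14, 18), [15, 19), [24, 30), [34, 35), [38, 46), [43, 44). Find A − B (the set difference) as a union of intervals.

First set merges to [0, 4), [10, 21), [27, 33), [39, 45).
Second set merges to [13, 23), [24, 30), [34, 35), [38, 46).
[0, 4): no B overlap → unchanged.
[10, 21) minus B → [10, 13).
[27, 33) minus B → [30, 33).
[39, 45): fully covered by B → removed.

[0, 4) ∪ [10, 13) ∪ [30, 33)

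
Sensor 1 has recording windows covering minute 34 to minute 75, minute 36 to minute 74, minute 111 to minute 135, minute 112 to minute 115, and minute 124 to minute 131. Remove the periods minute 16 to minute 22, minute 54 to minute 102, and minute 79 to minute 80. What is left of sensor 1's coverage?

First set merges to minute 34 to minute 75, minute 111 to minute 135.
Second set merges to minute 16 to minute 22, minute 54 to minute 102.
minute 34 to minute 75 with B removed leaves minute 34 to minute 54.
minute 111 to minute 135 is untouched.

minute 34 to minute 54, minute 111 to minute 135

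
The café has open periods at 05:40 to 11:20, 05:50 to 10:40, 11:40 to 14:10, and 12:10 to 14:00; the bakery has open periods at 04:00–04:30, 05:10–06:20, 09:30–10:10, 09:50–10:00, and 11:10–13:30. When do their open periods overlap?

05:40–06:20, 09:30–10:10, 11:10–11:20, 11:40–13:30

A, merged: 05:40–11:20, 11:40–14:10.
B, merged: 04:00–04:30, 05:10–06:20, 09:30–10:10, 11:10–13:30.
05:40–11:20 meets the second set on 05:40–06:20, 09:30–10:10, 11:10–11:20.
11:40–14:10 meets the second set on 11:40–13:30.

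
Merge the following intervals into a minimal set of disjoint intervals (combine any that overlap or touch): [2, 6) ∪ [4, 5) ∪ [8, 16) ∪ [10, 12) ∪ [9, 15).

Sort by start: [2, 6), [4, 5), [8, 16), [9, 15), [10, 12).
[4, 5) overlaps/touches [2, 6) → extend to [2, 6).
[8, 16) is disjoint → start new block.
[9, 15) overlaps/touches [8, 16) → extend to [8, 16).
[10, 12) overlaps/touches [8, 16) → extend to [8, 16).

[2, 6) ∪ [8, 16)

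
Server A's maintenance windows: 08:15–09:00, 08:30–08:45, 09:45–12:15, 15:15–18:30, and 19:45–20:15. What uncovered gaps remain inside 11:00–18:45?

12:15–15:15, 18:30–18:45

The merged coverage is 08:15–09:00, 09:45–12:15, 15:15–18:30, 19:45–20:15.
Uncovered inside 11:00–18:45: 12:15–15:15, 18:30–18:45.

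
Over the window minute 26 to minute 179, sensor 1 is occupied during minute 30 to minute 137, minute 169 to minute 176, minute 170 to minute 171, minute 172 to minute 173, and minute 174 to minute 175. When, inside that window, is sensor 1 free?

Covered (merged): minute 30 to minute 137, minute 169 to minute 176.
Uncovered inside minute 26 to minute 179: minute 26 to minute 30, minute 137 to minute 169, minute 176 to minute 179.

minute 26 to minute 30, minute 137 to minute 169, minute 176 to minute 179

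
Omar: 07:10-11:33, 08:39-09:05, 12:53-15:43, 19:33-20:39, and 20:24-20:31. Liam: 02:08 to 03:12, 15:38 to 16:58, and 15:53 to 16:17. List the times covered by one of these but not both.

02:08–03:12, 07:10–11:33, 12:53–15:38, 15:43–16:58, 19:33–20:39

First set merges to 07:10–11:33, 12:53–15:43, 19:33–20:39.
Second set merges to 02:08–03:12, 15:38–16:58.
A but not B: 07:10–11:33, 12:53–15:38, 19:33–20:39.
B but not A: 02:08–03:12, 15:43–16:58.
Combining gives A △ B.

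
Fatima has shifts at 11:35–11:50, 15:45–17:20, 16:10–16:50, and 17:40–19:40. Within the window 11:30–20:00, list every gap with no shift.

11:30–11:35, 11:50–15:45, 17:20–17:40, 19:40–20:00

The merged coverage is 11:35–11:50, 15:45–17:20, 17:40–19:40.
Uncovered inside 11:30–20:00: 11:30–11:35, 11:50–15:45, 17:20–17:40, 19:40–20:00.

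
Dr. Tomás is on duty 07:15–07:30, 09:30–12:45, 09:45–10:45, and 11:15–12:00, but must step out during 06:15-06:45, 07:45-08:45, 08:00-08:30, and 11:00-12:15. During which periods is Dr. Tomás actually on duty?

07:15–07:30, 09:30–11:00, 12:15–12:45

A, merged: 07:15–07:30, 09:30–12:45.
B, merged: 06:15–06:45, 07:45–08:45, 11:00–12:15.
07:15–07:30: nothing removed.
09:30–12:45 \ B = 09:30–11:00, 12:15–12:45.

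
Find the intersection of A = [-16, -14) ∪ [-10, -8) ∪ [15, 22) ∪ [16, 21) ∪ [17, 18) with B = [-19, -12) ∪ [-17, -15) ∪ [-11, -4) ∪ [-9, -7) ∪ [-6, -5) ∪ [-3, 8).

[-16, -14) ∪ [-10, -8)

A, merged: [-16, -14), [-10, -8), [15, 22).
B, merged: [-19, -12), [-11, -4), [-3, 8).
[-16, -14) ∩ B → [-16, -14).
[-10, -8) ∩ B → [-10, -8).
[15, 22) meets no B interval.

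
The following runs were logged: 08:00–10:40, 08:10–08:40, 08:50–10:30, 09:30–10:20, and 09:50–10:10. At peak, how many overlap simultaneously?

At 09:50, 4 of the intervals are simultaneously active.
No point has more.

4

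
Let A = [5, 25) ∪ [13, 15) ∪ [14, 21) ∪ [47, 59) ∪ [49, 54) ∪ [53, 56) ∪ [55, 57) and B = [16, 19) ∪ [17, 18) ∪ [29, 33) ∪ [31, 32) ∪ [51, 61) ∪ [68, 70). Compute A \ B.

Merge the first list: [5, 25), [47, 59).
Merge the second list: [16, 19), [29, 33), [51, 61), [68, 70).
[5, 25) \ B = [5, 16), [19, 25).
[47, 59) \ B = [47, 51).

[5, 16) ∪ [19, 25) ∪ [47, 51)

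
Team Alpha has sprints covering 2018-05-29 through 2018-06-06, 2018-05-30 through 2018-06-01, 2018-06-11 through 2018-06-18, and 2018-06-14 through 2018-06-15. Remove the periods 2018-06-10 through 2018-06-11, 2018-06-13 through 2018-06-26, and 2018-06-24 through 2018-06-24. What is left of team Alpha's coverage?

2018-05-29 through 2018-06-06, 2018-06-12 through 2018-06-12

First set merges to 2018-05-29 through 2018-06-06, 2018-06-11 through 2018-06-18.
Second set merges to 2018-06-10 through 2018-06-11, 2018-06-13 through 2018-06-26.
2018-05-29 through 2018-06-06: nothing removed.
2018-06-11 through 2018-06-18 \ B = 2018-06-12 through 2018-06-12.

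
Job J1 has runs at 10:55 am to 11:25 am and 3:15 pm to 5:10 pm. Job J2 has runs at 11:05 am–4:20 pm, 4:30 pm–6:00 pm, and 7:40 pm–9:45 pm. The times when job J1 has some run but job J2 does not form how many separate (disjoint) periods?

2

A \ B = 10:55 am–11:05 am, 4:20 pm–4:30 pm.
That is 2 disjoint pieces.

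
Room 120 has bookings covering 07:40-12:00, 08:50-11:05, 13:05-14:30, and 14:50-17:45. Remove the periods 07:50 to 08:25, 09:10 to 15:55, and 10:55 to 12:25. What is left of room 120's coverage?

07:40–07:50, 08:25–09:10, 15:55–17:45

First set merges to 07:40–12:00, 13:05–14:30, 14:50–17:45.
Second set merges to 07:50–08:25, 09:10–15:55.
07:40–12:00 minus B → 07:40–07:50, 08:25–09:10.
13:05–14:30: fully covered by B → removed.
14:50–17:45 minus B → 15:55–17:45.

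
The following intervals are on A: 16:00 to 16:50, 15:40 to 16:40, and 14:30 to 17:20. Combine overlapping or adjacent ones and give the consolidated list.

14:30–17:20

Sort by start: 14:30–17:20, 15:40–16:40, 16:00–16:50.
15:40–16:40 overlaps/touches 14:30–17:20 → extend to 14:30–17:20.
16:00–16:50 overlaps/touches 14:30–17:20 → extend to 14:30–17:20.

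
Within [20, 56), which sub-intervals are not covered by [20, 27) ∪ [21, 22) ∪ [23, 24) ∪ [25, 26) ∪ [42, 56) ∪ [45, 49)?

[27, 42)

Covered (merged): [20, 27), [42, 56).
Uncovered inside [20, 56): [27, 42).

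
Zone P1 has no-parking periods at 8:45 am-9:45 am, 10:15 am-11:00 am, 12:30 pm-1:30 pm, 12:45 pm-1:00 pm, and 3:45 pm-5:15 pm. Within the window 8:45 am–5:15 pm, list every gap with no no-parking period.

After merging, the occupied span is 8:45 am-9:45 am, 10:15 am-11:00 am, 12:30 pm-1:30 pm, 3:45 pm-5:15 pm.
Gaps within 8:45 am-5:15 pm: 9:45 am-10:15 am, 11:00 am-12:30 pm, 1:30 pm-3:45 pm.

9:45 am-10:15 am, 11:00 am-12:30 pm, 1:30 pm-3:45 pm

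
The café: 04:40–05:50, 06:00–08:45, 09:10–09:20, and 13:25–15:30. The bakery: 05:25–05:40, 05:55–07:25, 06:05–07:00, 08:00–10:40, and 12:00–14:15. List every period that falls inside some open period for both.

05:25–05:40, 06:00–07:25, 08:00–08:45, 09:10–09:20, 13:25–14:15

Second set merges to 05:25–05:40, 05:55–07:25, 08:00–10:40, 12:00–14:15.
04:40–05:50 overlaps B on 05:25–05:40.
06:00–08:45 overlaps B on 06:00–07:25, 08:00–08:45.
09:10–09:20 overlaps B on 09:10–09:20.
13:25–15:30 overlaps B on 13:25–14:15.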